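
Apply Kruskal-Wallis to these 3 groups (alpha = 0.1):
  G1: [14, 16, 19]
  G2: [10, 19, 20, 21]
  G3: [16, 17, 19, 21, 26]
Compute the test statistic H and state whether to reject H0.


Step 1: Combine all N = 12 observations and assign midranks.
sorted (value, group, rank): (10,G2,1), (14,G1,2), (16,G1,3.5), (16,G3,3.5), (17,G3,5), (19,G1,7), (19,G2,7), (19,G3,7), (20,G2,9), (21,G2,10.5), (21,G3,10.5), (26,G3,12)
Step 2: Sum ranks within each group.
R_1 = 12.5 (n_1 = 3)
R_2 = 27.5 (n_2 = 4)
R_3 = 38 (n_3 = 5)
Step 3: H = 12/(N(N+1)) * sum(R_i^2/n_i) - 3(N+1)
     = 12/(12*13) * (12.5^2/3 + 27.5^2/4 + 38^2/5) - 3*13
     = 0.076923 * 529.946 - 39
     = 1.765064.
Step 4: Ties present; correction factor C = 1 - 36/(12^3 - 12) = 0.979021. Corrected H = 1.765064 / 0.979021 = 1.802887.
Step 5: Under H0, H ~ chi^2(2); p-value = 0.405983.
Step 6: alpha = 0.1. fail to reject H0.

H = 1.8029, df = 2, p = 0.405983, fail to reject H0.


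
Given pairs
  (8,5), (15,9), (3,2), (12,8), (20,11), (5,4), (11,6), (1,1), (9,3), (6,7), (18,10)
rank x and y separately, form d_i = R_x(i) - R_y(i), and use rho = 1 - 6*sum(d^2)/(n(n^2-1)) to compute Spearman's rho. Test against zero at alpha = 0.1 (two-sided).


Step 1: Rank x and y separately (midranks; no ties here).
rank(x): 8->5, 15->9, 3->2, 12->8, 20->11, 5->3, 11->7, 1->1, 9->6, 6->4, 18->10
rank(y): 5->5, 9->9, 2->2, 8->8, 11->11, 4->4, 6->6, 1->1, 3->3, 7->7, 10->10
Step 2: d_i = R_x(i) - R_y(i); compute d_i^2.
  (5-5)^2=0, (9-9)^2=0, (2-2)^2=0, (8-8)^2=0, (11-11)^2=0, (3-4)^2=1, (7-6)^2=1, (1-1)^2=0, (6-3)^2=9, (4-7)^2=9, (10-10)^2=0
sum(d^2) = 20.
Step 3: rho = 1 - 6*20 / (11*(11^2 - 1)) = 1 - 120/1320 = 0.909091.
Step 4: Under H0, t = rho * sqrt((n-2)/(1-rho^2)) = 6.5465 ~ t(9).
Step 5: Two-sided p-value from the t-distribution with 9 df = 0.000106.
Step 6: alpha = 0.1. reject H0.

rho = 0.9091, p = 0.000106, reject H0 at alpha = 0.1.


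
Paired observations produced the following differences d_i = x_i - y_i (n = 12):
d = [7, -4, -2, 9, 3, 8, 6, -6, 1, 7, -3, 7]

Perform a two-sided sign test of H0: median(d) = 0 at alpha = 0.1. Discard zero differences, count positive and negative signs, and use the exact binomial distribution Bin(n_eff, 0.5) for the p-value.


Step 1: Discard zero differences. Original n = 12; n_eff = number of nonzero differences = 12.
Nonzero differences (with sign): +7, -4, -2, +9, +3, +8, +6, -6, +1, +7, -3, +7
Step 2: Count signs: positive = 8, negative = 4.
Step 3: Under H0: P(positive) = 0.5, so the number of positives S ~ Bin(12, 0.5).
Step 4: Two-sided exact p-value = sum of Bin(12,0.5) probabilities at or below the observed probability = 0.387695.
Step 5: alpha = 0.1. fail to reject H0.

n_eff = 12, pos = 8, neg = 4, p = 0.387695, fail to reject H0.


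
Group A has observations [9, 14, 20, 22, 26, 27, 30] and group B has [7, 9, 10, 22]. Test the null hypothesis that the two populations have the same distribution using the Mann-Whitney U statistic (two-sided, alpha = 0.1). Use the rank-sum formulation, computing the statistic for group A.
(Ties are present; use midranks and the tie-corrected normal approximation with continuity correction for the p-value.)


Step 1: Combine and sort all 11 observations; assign midranks.
sorted (value, group): (7,Y), (9,X), (9,Y), (10,Y), (14,X), (20,X), (22,X), (22,Y), (26,X), (27,X), (30,X)
ranks: 7->1, 9->2.5, 9->2.5, 10->4, 14->5, 20->6, 22->7.5, 22->7.5, 26->9, 27->10, 30->11
Step 2: Rank sum for X: R1 = 2.5 + 5 + 6 + 7.5 + 9 + 10 + 11 = 51.
Step 3: U_X = R1 - n1(n1+1)/2 = 51 - 7*8/2 = 51 - 28 = 23.
       U_Y = n1*n2 - U_X = 28 - 23 = 5.
Step 4: Ties are present, so use the tie-corrected normal approximation (with continuity correction) for the p-value.
Step 5: p-value = 0.106592; compare to alpha = 0.1. fail to reject H0.

U_X = 23, p = 0.106592, fail to reject H0 at alpha = 0.1.


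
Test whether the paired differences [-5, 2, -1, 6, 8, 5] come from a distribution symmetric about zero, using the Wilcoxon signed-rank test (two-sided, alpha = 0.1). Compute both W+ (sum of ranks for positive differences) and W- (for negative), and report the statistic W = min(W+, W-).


Step 1: Drop any zero differences (none here) and take |d_i|.
|d| = [5, 2, 1, 6, 8, 5]
Step 2: Midrank |d_i| (ties get averaged ranks).
ranks: |5|->3.5, |2|->2, |1|->1, |6|->5, |8|->6, |5|->3.5
Step 3: Attach original signs; sum ranks with positive sign and with negative sign.
W+ = 2 + 5 + 6 + 3.5 = 16.5
W- = 3.5 + 1 = 4.5
(Check: W+ + W- = 21 should equal n(n+1)/2 = 21.)
Step 4: Test statistic W = min(W+, W-) = 4.5.
Step 5: Ties in |d|, so use the tie-corrected normal approximation.
        E[W] = n(n+1)/4 = 6*7/4 = 10.5.
        Tie groups: |d|=5 (t=2); sum(t^3 - t) = 6.
        Var[W] = n(n+1)(2n+1)/24 - sum(t^3-t)/48 = 546/24 - 6/48 = 22.625.
        z = (W - E[W]) / sqrt(Var[W]) = (4.5 - 10.5) / 4.7566 = -1.2614.
        Two-sided p = 2*Phi(z) = 0.207160.
Step 6: alpha = 0.1. fail to reject H0.

W+ = 16.5, W- = 4.5, W = min = 4.5, p = 0.207160, fail to reject H0.


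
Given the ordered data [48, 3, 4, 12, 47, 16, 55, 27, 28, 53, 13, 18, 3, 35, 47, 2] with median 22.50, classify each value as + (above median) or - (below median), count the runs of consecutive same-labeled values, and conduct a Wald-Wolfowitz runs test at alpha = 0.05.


Step 1: Compute median = 22.50; label A = above, B = below.
Labels in order: ABBBABAAAABBBAAB  (n_A = 8, n_B = 8)
Step 2: Count runs R = 8.
Step 3: Under H0 (random ordering), E[R] = 2*n_A*n_B/(n_A+n_B) + 1 = 2*8*8/16 + 1 = 9.0000.
        Var[R] = 2*n_A*n_B*(2*n_A*n_B - n_A - n_B) / ((n_A+n_B)^2 * (n_A+n_B-1)) = 14336/3840 = 3.7333.
        SD[R] = 1.9322.
Step 4: Continuity-corrected z = (R + 0.5 - E[R]) / SD[R] = (8 + 0.5 - 9.0000) / 1.9322 = -0.2588.
Step 5: Two-sided p-value via normal approximation = 2*(1 - Phi(|z|)) = 0.795809.
Step 6: alpha = 0.05. fail to reject H0.

R = 8, z = -0.2588, p = 0.795809, fail to reject H0.


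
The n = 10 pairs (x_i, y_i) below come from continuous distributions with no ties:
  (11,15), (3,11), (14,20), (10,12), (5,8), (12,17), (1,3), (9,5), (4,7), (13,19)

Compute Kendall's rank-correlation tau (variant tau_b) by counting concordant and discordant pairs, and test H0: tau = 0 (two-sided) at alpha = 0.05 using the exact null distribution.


Step 1: Enumerate the 45 unordered pairs (i,j) with i<j and classify each by sign(x_j-x_i) * sign(y_j-y_i).
  (1,2):dx=-8,dy=-4->C; (1,3):dx=+3,dy=+5->C; (1,4):dx=-1,dy=-3->C; (1,5):dx=-6,dy=-7->C
  (1,6):dx=+1,dy=+2->C; (1,7):dx=-10,dy=-12->C; (1,8):dx=-2,dy=-10->C; (1,9):dx=-7,dy=-8->C
  (1,10):dx=+2,dy=+4->C; (2,3):dx=+11,dy=+9->C; (2,4):dx=+7,dy=+1->C; (2,5):dx=+2,dy=-3->D
  (2,6):dx=+9,dy=+6->C; (2,7):dx=-2,dy=-8->C; (2,8):dx=+6,dy=-6->D; (2,9):dx=+1,dy=-4->D
  (2,10):dx=+10,dy=+8->C; (3,4):dx=-4,dy=-8->C; (3,5):dx=-9,dy=-12->C; (3,6):dx=-2,dy=-3->C
  (3,7):dx=-13,dy=-17->C; (3,8):dx=-5,dy=-15->C; (3,9):dx=-10,dy=-13->C; (3,10):dx=-1,dy=-1->C
  (4,5):dx=-5,dy=-4->C; (4,6):dx=+2,dy=+5->C; (4,7):dx=-9,dy=-9->C; (4,8):dx=-1,dy=-7->C
  (4,9):dx=-6,dy=-5->C; (4,10):dx=+3,dy=+7->C; (5,6):dx=+7,dy=+9->C; (5,7):dx=-4,dy=-5->C
  (5,8):dx=+4,dy=-3->D; (5,9):dx=-1,dy=-1->C; (5,10):dx=+8,dy=+11->C; (6,7):dx=-11,dy=-14->C
  (6,8):dx=-3,dy=-12->C; (6,9):dx=-8,dy=-10->C; (6,10):dx=+1,dy=+2->C; (7,8):dx=+8,dy=+2->C
  (7,9):dx=+3,dy=+4->C; (7,10):dx=+12,dy=+16->C; (8,9):dx=-5,dy=+2->D; (8,10):dx=+4,dy=+14->C
  (9,10):dx=+9,dy=+12->C
Step 2: C = 40, D = 5, total pairs = 45.
Step 3: tau = (C - D)/(n(n-1)/2) = (40 - 5)/45 = 0.777778.
Step 4: Exact two-sided p-value (enumerate n! = 3628800 permutations of y under H0): p = 0.000946.
Step 5: alpha = 0.05. reject H0.

tau_b = 0.7778 (C=40, D=5), p = 0.000946, reject H0.


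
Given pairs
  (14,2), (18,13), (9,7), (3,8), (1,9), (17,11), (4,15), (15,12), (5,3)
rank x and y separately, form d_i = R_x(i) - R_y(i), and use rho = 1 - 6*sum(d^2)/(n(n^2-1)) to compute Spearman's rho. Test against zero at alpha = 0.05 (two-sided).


Step 1: Rank x and y separately (midranks; no ties here).
rank(x): 14->6, 18->9, 9->5, 3->2, 1->1, 17->8, 4->3, 15->7, 5->4
rank(y): 2->1, 13->8, 7->3, 8->4, 9->5, 11->6, 15->9, 12->7, 3->2
Step 2: d_i = R_x(i) - R_y(i); compute d_i^2.
  (6-1)^2=25, (9-8)^2=1, (5-3)^2=4, (2-4)^2=4, (1-5)^2=16, (8-6)^2=4, (3-9)^2=36, (7-7)^2=0, (4-2)^2=4
sum(d^2) = 94.
Step 3: rho = 1 - 6*94 / (9*(9^2 - 1)) = 1 - 564/720 = 0.216667.
Step 4: Under H0, t = rho * sqrt((n-2)/(1-rho^2)) = 0.5872 ~ t(7).
Step 5: Two-sided p-value from the t-distribution with 7 df = 0.575515.
Step 6: alpha = 0.05. fail to reject H0.

rho = 0.2167, p = 0.575515, fail to reject H0 at alpha = 0.05.


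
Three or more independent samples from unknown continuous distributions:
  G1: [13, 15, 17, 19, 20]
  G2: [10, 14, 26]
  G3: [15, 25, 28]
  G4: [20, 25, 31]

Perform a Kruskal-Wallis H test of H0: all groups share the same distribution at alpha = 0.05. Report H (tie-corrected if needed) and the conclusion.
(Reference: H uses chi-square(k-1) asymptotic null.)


Step 1: Combine all N = 14 observations and assign midranks.
sorted (value, group, rank): (10,G2,1), (13,G1,2), (14,G2,3), (15,G1,4.5), (15,G3,4.5), (17,G1,6), (19,G1,7), (20,G1,8.5), (20,G4,8.5), (25,G3,10.5), (25,G4,10.5), (26,G2,12), (28,G3,13), (31,G4,14)
Step 2: Sum ranks within each group.
R_1 = 28 (n_1 = 5)
R_2 = 16 (n_2 = 3)
R_3 = 28 (n_3 = 3)
R_4 = 33 (n_4 = 3)
Step 3: H = 12/(N(N+1)) * sum(R_i^2/n_i) - 3(N+1)
     = 12/(14*15) * (28^2/5 + 16^2/3 + 28^2/3 + 33^2/3) - 3*15
     = 0.057143 * 866.467 - 45
     = 4.512381.
Step 4: Ties present; correction factor C = 1 - 18/(14^3 - 14) = 0.993407. Corrected H = 4.512381 / 0.993407 = 4.542330.
Step 5: Under H0, H ~ chi^2(3); p-value = 0.208545.
Step 6: alpha = 0.05. fail to reject H0.

H = 4.5423, df = 3, p = 0.208545, fail to reject H0.


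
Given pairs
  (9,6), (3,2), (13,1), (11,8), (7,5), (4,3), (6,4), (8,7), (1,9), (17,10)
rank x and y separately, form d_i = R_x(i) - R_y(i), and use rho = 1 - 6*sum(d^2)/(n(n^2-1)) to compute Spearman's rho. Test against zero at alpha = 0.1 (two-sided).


Step 1: Rank x and y separately (midranks; no ties here).
rank(x): 9->7, 3->2, 13->9, 11->8, 7->5, 4->3, 6->4, 8->6, 1->1, 17->10
rank(y): 6->6, 2->2, 1->1, 8->8, 5->5, 3->3, 4->4, 7->7, 9->9, 10->10
Step 2: d_i = R_x(i) - R_y(i); compute d_i^2.
  (7-6)^2=1, (2-2)^2=0, (9-1)^2=64, (8-8)^2=0, (5-5)^2=0, (3-3)^2=0, (4-4)^2=0, (6-7)^2=1, (1-9)^2=64, (10-10)^2=0
sum(d^2) = 130.
Step 3: rho = 1 - 6*130 / (10*(10^2 - 1)) = 1 - 780/990 = 0.212121.
Step 4: Under H0, t = rho * sqrt((n-2)/(1-rho^2)) = 0.6139 ~ t(8).
Step 5: Two-sided p-value from the t-distribution with 8 df = 0.556306.
Step 6: alpha = 0.1. fail to reject H0.

rho = 0.2121, p = 0.556306, fail to reject H0 at alpha = 0.1.


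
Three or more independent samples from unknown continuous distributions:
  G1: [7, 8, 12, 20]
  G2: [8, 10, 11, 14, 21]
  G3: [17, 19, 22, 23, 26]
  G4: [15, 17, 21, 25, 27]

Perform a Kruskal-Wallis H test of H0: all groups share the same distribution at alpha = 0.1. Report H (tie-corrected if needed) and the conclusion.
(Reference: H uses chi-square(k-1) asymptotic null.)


Step 1: Combine all N = 19 observations and assign midranks.
sorted (value, group, rank): (7,G1,1), (8,G1,2.5), (8,G2,2.5), (10,G2,4), (11,G2,5), (12,G1,6), (14,G2,7), (15,G4,8), (17,G3,9.5), (17,G4,9.5), (19,G3,11), (20,G1,12), (21,G2,13.5), (21,G4,13.5), (22,G3,15), (23,G3,16), (25,G4,17), (26,G3,18), (27,G4,19)
Step 2: Sum ranks within each group.
R_1 = 21.5 (n_1 = 4)
R_2 = 32 (n_2 = 5)
R_3 = 69.5 (n_3 = 5)
R_4 = 67 (n_4 = 5)
Step 3: H = 12/(N(N+1)) * sum(R_i^2/n_i) - 3(N+1)
     = 12/(19*20) * (21.5^2/4 + 32^2/5 + 69.5^2/5 + 67^2/5) - 3*20
     = 0.031579 * 2184.21 - 60
     = 8.975132.
Step 4: Ties present; correction factor C = 1 - 18/(19^3 - 19) = 0.997368. Corrected H = 8.975132 / 0.997368 = 8.998813.
Step 5: Under H0, H ~ chi^2(3); p-value = 0.029307.
Step 6: alpha = 0.1. reject H0.

H = 8.9988, df = 3, p = 0.029307, reject H0.


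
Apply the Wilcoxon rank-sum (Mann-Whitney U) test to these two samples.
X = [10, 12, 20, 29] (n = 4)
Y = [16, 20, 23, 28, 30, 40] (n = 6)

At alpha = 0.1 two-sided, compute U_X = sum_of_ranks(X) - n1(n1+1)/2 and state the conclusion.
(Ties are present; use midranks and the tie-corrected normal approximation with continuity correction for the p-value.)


Step 1: Combine and sort all 10 observations; assign midranks.
sorted (value, group): (10,X), (12,X), (16,Y), (20,X), (20,Y), (23,Y), (28,Y), (29,X), (30,Y), (40,Y)
ranks: 10->1, 12->2, 16->3, 20->4.5, 20->4.5, 23->6, 28->7, 29->8, 30->9, 40->10
Step 2: Rank sum for X: R1 = 1 + 2 + 4.5 + 8 = 15.5.
Step 3: U_X = R1 - n1(n1+1)/2 = 15.5 - 4*5/2 = 15.5 - 10 = 5.5.
       U_Y = n1*n2 - U_X = 24 - 5.5 = 18.5.
Step 4: Ties are present, so use the tie-corrected normal approximation (with continuity correction) for the p-value.
Step 5: p-value = 0.199458; compare to alpha = 0.1. fail to reject H0.

U_X = 5.5, p = 0.199458, fail to reject H0 at alpha = 0.1.


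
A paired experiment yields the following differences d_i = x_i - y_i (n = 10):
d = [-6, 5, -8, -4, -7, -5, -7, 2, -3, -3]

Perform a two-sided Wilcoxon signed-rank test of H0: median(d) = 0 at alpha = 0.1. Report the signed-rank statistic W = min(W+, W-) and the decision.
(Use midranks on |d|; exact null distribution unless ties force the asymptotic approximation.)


Step 1: Drop any zero differences (none here) and take |d_i|.
|d| = [6, 5, 8, 4, 7, 5, 7, 2, 3, 3]
Step 2: Midrank |d_i| (ties get averaged ranks).
ranks: |6|->7, |5|->5.5, |8|->10, |4|->4, |7|->8.5, |5|->5.5, |7|->8.5, |2|->1, |3|->2.5, |3|->2.5
Step 3: Attach original signs; sum ranks with positive sign and with negative sign.
W+ = 5.5 + 1 = 6.5
W- = 7 + 10 + 4 + 8.5 + 5.5 + 8.5 + 2.5 + 2.5 = 48.5
(Check: W+ + W- = 55 should equal n(n+1)/2 = 55.)
Step 4: Test statistic W = min(W+, W-) = 6.5.
Step 5: Ties in |d|, so use the tie-corrected normal approximation.
        E[W] = n(n+1)/4 = 10*11/4 = 27.5.
        Tie groups: |d|=3 (t=2), |d|=5 (t=2), |d|=7 (t=2); sum(t^3 - t) = 18.
        Var[W] = n(n+1)(2n+1)/24 - sum(t^3-t)/48 = 2310/24 - 18/48 = 95.875.
        z = (W - E[W]) / sqrt(Var[W]) = (6.5 - 27.5) / 9.7916 = -2.1447.
        Two-sided p = 2*Phi(z) = 0.031977.
Step 6: alpha = 0.1. reject H0.

W+ = 6.5, W- = 48.5, W = min = 6.5, p = 0.031977, reject H0.


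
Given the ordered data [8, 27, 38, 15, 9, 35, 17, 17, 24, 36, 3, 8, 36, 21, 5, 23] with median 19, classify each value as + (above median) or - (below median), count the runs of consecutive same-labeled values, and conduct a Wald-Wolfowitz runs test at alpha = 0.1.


Step 1: Compute median = 19; label A = above, B = below.
Labels in order: BAABBABBAABBAABA  (n_A = 8, n_B = 8)
Step 2: Count runs R = 10.
Step 3: Under H0 (random ordering), E[R] = 2*n_A*n_B/(n_A+n_B) + 1 = 2*8*8/16 + 1 = 9.0000.
        Var[R] = 2*n_A*n_B*(2*n_A*n_B - n_A - n_B) / ((n_A+n_B)^2 * (n_A+n_B-1)) = 14336/3840 = 3.7333.
        SD[R] = 1.9322.
Step 4: Continuity-corrected z = (R - 0.5 - E[R]) / SD[R] = (10 - 0.5 - 9.0000) / 1.9322 = 0.2588.
Step 5: Two-sided p-value via normal approximation = 2*(1 - Phi(|z|)) = 0.795809.
Step 6: alpha = 0.1. fail to reject H0.

R = 10, z = 0.2588, p = 0.795809, fail to reject H0.


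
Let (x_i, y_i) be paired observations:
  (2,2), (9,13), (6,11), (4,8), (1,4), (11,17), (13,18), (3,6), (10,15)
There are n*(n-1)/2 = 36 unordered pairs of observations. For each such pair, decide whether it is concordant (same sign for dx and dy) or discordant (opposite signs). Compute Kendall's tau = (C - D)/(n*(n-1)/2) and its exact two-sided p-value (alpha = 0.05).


Step 1: Enumerate the 36 unordered pairs (i,j) with i<j and classify each by sign(x_j-x_i) * sign(y_j-y_i).
  (1,2):dx=+7,dy=+11->C; (1,3):dx=+4,dy=+9->C; (1,4):dx=+2,dy=+6->C; (1,5):dx=-1,dy=+2->D
  (1,6):dx=+9,dy=+15->C; (1,7):dx=+11,dy=+16->C; (1,8):dx=+1,dy=+4->C; (1,9):dx=+8,dy=+13->C
  (2,3):dx=-3,dy=-2->C; (2,4):dx=-5,dy=-5->C; (2,5):dx=-8,dy=-9->C; (2,6):dx=+2,dy=+4->C
  (2,7):dx=+4,dy=+5->C; (2,8):dx=-6,dy=-7->C; (2,9):dx=+1,dy=+2->C; (3,4):dx=-2,dy=-3->C
  (3,5):dx=-5,dy=-7->C; (3,6):dx=+5,dy=+6->C; (3,7):dx=+7,dy=+7->C; (3,8):dx=-3,dy=-5->C
  (3,9):dx=+4,dy=+4->C; (4,5):dx=-3,dy=-4->C; (4,6):dx=+7,dy=+9->C; (4,7):dx=+9,dy=+10->C
  (4,8):dx=-1,dy=-2->C; (4,9):dx=+6,dy=+7->C; (5,6):dx=+10,dy=+13->C; (5,7):dx=+12,dy=+14->C
  (5,8):dx=+2,dy=+2->C; (5,9):dx=+9,dy=+11->C; (6,7):dx=+2,dy=+1->C; (6,8):dx=-8,dy=-11->C
  (6,9):dx=-1,dy=-2->C; (7,8):dx=-10,dy=-12->C; (7,9):dx=-3,dy=-3->C; (8,9):dx=+7,dy=+9->C
Step 2: C = 35, D = 1, total pairs = 36.
Step 3: tau = (C - D)/(n(n-1)/2) = (35 - 1)/36 = 0.944444.
Step 4: Exact two-sided p-value (enumerate n! = 362880 permutations of y under H0): p = 0.000050.
Step 5: alpha = 0.05. reject H0.

tau_b = 0.9444 (C=35, D=1), p = 0.000050, reject H0.


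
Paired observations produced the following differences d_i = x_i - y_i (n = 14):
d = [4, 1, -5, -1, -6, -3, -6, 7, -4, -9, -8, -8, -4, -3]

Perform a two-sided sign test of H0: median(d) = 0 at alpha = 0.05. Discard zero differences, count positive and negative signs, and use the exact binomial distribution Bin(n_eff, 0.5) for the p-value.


Step 1: Discard zero differences. Original n = 14; n_eff = number of nonzero differences = 14.
Nonzero differences (with sign): +4, +1, -5, -1, -6, -3, -6, +7, -4, -9, -8, -8, -4, -3
Step 2: Count signs: positive = 3, negative = 11.
Step 3: Under H0: P(positive) = 0.5, so the number of positives S ~ Bin(14, 0.5).
Step 4: Two-sided exact p-value = sum of Bin(14,0.5) probabilities at or below the observed probability = 0.057373.
Step 5: alpha = 0.05. fail to reject H0.

n_eff = 14, pos = 3, neg = 11, p = 0.057373, fail to reject H0.


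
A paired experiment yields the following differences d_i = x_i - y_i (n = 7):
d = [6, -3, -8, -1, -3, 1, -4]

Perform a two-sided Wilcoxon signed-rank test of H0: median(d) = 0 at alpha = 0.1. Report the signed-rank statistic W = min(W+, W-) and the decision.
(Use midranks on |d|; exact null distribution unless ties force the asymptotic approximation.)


Step 1: Drop any zero differences (none here) and take |d_i|.
|d| = [6, 3, 8, 1, 3, 1, 4]
Step 2: Midrank |d_i| (ties get averaged ranks).
ranks: |6|->6, |3|->3.5, |8|->7, |1|->1.5, |3|->3.5, |1|->1.5, |4|->5
Step 3: Attach original signs; sum ranks with positive sign and with negative sign.
W+ = 6 + 1.5 = 7.5
W- = 3.5 + 7 + 1.5 + 3.5 + 5 = 20.5
(Check: W+ + W- = 28 should equal n(n+1)/2 = 28.)
Step 4: Test statistic W = min(W+, W-) = 7.5.
Step 5: Ties in |d|, so use the tie-corrected normal approximation.
        E[W] = n(n+1)/4 = 7*8/4 = 14.
        Tie groups: |d|=1 (t=2), |d|=3 (t=2); sum(t^3 - t) = 12.
        Var[W] = n(n+1)(2n+1)/24 - sum(t^3-t)/48 = 840/24 - 12/48 = 34.75.
        z = (W - E[W]) / sqrt(Var[W]) = (7.5 - 14) / 5.8949 = -1.1026.
        Two-sided p = 2*Phi(z) = 0.270181.
Step 6: alpha = 0.1. fail to reject H0.

W+ = 7.5, W- = 20.5, W = min = 7.5, p = 0.270181, fail to reject H0.


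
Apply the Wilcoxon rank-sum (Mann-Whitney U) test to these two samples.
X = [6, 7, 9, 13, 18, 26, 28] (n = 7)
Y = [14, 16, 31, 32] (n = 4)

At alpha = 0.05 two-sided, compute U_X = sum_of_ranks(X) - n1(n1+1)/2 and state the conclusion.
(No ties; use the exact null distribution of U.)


Step 1: Combine and sort all 11 observations; assign midranks.
sorted (value, group): (6,X), (7,X), (9,X), (13,X), (14,Y), (16,Y), (18,X), (26,X), (28,X), (31,Y), (32,Y)
ranks: 6->1, 7->2, 9->3, 13->4, 14->5, 16->6, 18->7, 26->8, 28->9, 31->10, 32->11
Step 2: Rank sum for X: R1 = 1 + 2 + 3 + 4 + 7 + 8 + 9 = 34.
Step 3: U_X = R1 - n1(n1+1)/2 = 34 - 7*8/2 = 34 - 28 = 6.
       U_Y = n1*n2 - U_X = 28 - 6 = 22.
Step 4: No ties, so the exact null distribution of U (based on enumerating the C(11,7) = 330 equally likely rank assignments) gives the two-sided p-value.
Step 5: p-value = 0.163636; compare to alpha = 0.05. fail to reject H0.

U_X = 6, p = 0.163636, fail to reject H0 at alpha = 0.05.


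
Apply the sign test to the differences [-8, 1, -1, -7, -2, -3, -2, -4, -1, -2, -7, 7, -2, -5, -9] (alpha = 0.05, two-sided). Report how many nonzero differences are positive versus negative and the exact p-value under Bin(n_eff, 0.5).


Step 1: Discard zero differences. Original n = 15; n_eff = number of nonzero differences = 15.
Nonzero differences (with sign): -8, +1, -1, -7, -2, -3, -2, -4, -1, -2, -7, +7, -2, -5, -9
Step 2: Count signs: positive = 2, negative = 13.
Step 3: Under H0: P(positive) = 0.5, so the number of positives S ~ Bin(15, 0.5).
Step 4: Two-sided exact p-value = sum of Bin(15,0.5) probabilities at or below the observed probability = 0.007385.
Step 5: alpha = 0.05. reject H0.

n_eff = 15, pos = 2, neg = 13, p = 0.007385, reject H0.


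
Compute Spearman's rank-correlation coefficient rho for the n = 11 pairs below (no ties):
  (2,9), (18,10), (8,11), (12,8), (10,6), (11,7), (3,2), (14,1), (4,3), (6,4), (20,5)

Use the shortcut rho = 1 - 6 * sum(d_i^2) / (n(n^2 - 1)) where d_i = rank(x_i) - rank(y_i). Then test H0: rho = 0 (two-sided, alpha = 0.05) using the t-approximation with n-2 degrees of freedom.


Step 1: Rank x and y separately (midranks; no ties here).
rank(x): 2->1, 18->10, 8->5, 12->8, 10->6, 11->7, 3->2, 14->9, 4->3, 6->4, 20->11
rank(y): 9->9, 10->10, 11->11, 8->8, 6->6, 7->7, 2->2, 1->1, 3->3, 4->4, 5->5
Step 2: d_i = R_x(i) - R_y(i); compute d_i^2.
  (1-9)^2=64, (10-10)^2=0, (5-11)^2=36, (8-8)^2=0, (6-6)^2=0, (7-7)^2=0, (2-2)^2=0, (9-1)^2=64, (3-3)^2=0, (4-4)^2=0, (11-5)^2=36
sum(d^2) = 200.
Step 3: rho = 1 - 6*200 / (11*(11^2 - 1)) = 1 - 1200/1320 = 0.090909.
Step 4: Under H0, t = rho * sqrt((n-2)/(1-rho^2)) = 0.2739 ~ t(9).
Step 5: Two-sided p-value from the t-distribution with 9 df = 0.790373.
Step 6: alpha = 0.05. fail to reject H0.

rho = 0.0909, p = 0.790373, fail to reject H0 at alpha = 0.05.


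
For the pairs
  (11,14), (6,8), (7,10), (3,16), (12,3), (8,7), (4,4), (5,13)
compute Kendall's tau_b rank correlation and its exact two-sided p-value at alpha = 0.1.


Step 1: Enumerate the 28 unordered pairs (i,j) with i<j and classify each by sign(x_j-x_i) * sign(y_j-y_i).
  (1,2):dx=-5,dy=-6->C; (1,3):dx=-4,dy=-4->C; (1,4):dx=-8,dy=+2->D; (1,5):dx=+1,dy=-11->D
  (1,6):dx=-3,dy=-7->C; (1,7):dx=-7,dy=-10->C; (1,8):dx=-6,dy=-1->C; (2,3):dx=+1,dy=+2->C
  (2,4):dx=-3,dy=+8->D; (2,5):dx=+6,dy=-5->D; (2,6):dx=+2,dy=-1->D; (2,7):dx=-2,dy=-4->C
  (2,8):dx=-1,dy=+5->D; (3,4):dx=-4,dy=+6->D; (3,5):dx=+5,dy=-7->D; (3,6):dx=+1,dy=-3->D
  (3,7):dx=-3,dy=-6->C; (3,8):dx=-2,dy=+3->D; (4,5):dx=+9,dy=-13->D; (4,6):dx=+5,dy=-9->D
  (4,7):dx=+1,dy=-12->D; (4,8):dx=+2,dy=-3->D; (5,6):dx=-4,dy=+4->D; (5,7):dx=-8,dy=+1->D
  (5,8):dx=-7,dy=+10->D; (6,7):dx=-4,dy=-3->C; (6,8):dx=-3,dy=+6->D; (7,8):dx=+1,dy=+9->C
Step 2: C = 10, D = 18, total pairs = 28.
Step 3: tau = (C - D)/(n(n-1)/2) = (10 - 18)/28 = -0.285714.
Step 4: Exact two-sided p-value (enumerate n! = 40320 permutations of y under H0): p = 0.398760.
Step 5: alpha = 0.1. fail to reject H0.

tau_b = -0.2857 (C=10, D=18), p = 0.398760, fail to reject H0.


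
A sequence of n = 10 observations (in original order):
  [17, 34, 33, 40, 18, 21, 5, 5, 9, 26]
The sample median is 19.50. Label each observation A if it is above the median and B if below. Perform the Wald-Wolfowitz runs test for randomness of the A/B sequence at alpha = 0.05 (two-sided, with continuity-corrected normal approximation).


Step 1: Compute median = 19.50; label A = above, B = below.
Labels in order: BAAABABBBA  (n_A = 5, n_B = 5)
Step 2: Count runs R = 6.
Step 3: Under H0 (random ordering), E[R] = 2*n_A*n_B/(n_A+n_B) + 1 = 2*5*5/10 + 1 = 6.0000.
        Var[R] = 2*n_A*n_B*(2*n_A*n_B - n_A - n_B) / ((n_A+n_B)^2 * (n_A+n_B-1)) = 2000/900 = 2.2222.
        SD[R] = 1.4907.
Step 4: R = E[R], so z = 0 with no continuity correction.
Step 5: Two-sided p-value via normal approximation = 2*(1 - Phi(|z|)) = 1.000000.
Step 6: alpha = 0.05. fail to reject H0.

R = 6, z = 0.0000, p = 1.000000, fail to reject H0.


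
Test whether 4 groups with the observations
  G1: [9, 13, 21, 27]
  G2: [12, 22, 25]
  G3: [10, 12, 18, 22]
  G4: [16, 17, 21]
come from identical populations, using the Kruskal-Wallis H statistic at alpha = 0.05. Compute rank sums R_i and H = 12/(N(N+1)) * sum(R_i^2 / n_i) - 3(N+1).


Step 1: Combine all N = 14 observations and assign midranks.
sorted (value, group, rank): (9,G1,1), (10,G3,2), (12,G2,3.5), (12,G3,3.5), (13,G1,5), (16,G4,6), (17,G4,7), (18,G3,8), (21,G1,9.5), (21,G4,9.5), (22,G2,11.5), (22,G3,11.5), (25,G2,13), (27,G1,14)
Step 2: Sum ranks within each group.
R_1 = 29.5 (n_1 = 4)
R_2 = 28 (n_2 = 3)
R_3 = 25 (n_3 = 4)
R_4 = 22.5 (n_4 = 3)
Step 3: H = 12/(N(N+1)) * sum(R_i^2/n_i) - 3(N+1)
     = 12/(14*15) * (29.5^2/4 + 28^2/3 + 25^2/4 + 22.5^2/3) - 3*15
     = 0.057143 * 803.896 - 45
     = 0.936905.
Step 4: Ties present; correction factor C = 1 - 18/(14^3 - 14) = 0.993407. Corrected H = 0.936905 / 0.993407 = 0.943123.
Step 5: Under H0, H ~ chi^2(3); p-value = 0.815011.
Step 6: alpha = 0.05. fail to reject H0.

H = 0.9431, df = 3, p = 0.815011, fail to reject H0.


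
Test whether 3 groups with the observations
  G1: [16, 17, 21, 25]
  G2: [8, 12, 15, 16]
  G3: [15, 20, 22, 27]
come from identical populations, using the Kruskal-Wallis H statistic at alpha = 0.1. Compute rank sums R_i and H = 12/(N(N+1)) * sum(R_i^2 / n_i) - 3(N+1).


Step 1: Combine all N = 12 observations and assign midranks.
sorted (value, group, rank): (8,G2,1), (12,G2,2), (15,G2,3.5), (15,G3,3.5), (16,G1,5.5), (16,G2,5.5), (17,G1,7), (20,G3,8), (21,G1,9), (22,G3,10), (25,G1,11), (27,G3,12)
Step 2: Sum ranks within each group.
R_1 = 32.5 (n_1 = 4)
R_2 = 12 (n_2 = 4)
R_3 = 33.5 (n_3 = 4)
Step 3: H = 12/(N(N+1)) * sum(R_i^2/n_i) - 3(N+1)
     = 12/(12*13) * (32.5^2/4 + 12^2/4 + 33.5^2/4) - 3*13
     = 0.076923 * 580.625 - 39
     = 5.663462.
Step 4: Ties present; correction factor C = 1 - 12/(12^3 - 12) = 0.993007. Corrected H = 5.663462 / 0.993007 = 5.703345.
Step 5: Under H0, H ~ chi^2(2); p-value = 0.057748.
Step 6: alpha = 0.1. reject H0.

H = 5.7033, df = 2, p = 0.057748, reject H0.


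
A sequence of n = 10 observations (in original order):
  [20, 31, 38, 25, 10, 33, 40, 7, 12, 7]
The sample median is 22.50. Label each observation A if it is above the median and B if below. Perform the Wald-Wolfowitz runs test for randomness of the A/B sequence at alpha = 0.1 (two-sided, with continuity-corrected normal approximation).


Step 1: Compute median = 22.50; label A = above, B = below.
Labels in order: BAAABAABBB  (n_A = 5, n_B = 5)
Step 2: Count runs R = 5.
Step 3: Under H0 (random ordering), E[R] = 2*n_A*n_B/(n_A+n_B) + 1 = 2*5*5/10 + 1 = 6.0000.
        Var[R] = 2*n_A*n_B*(2*n_A*n_B - n_A - n_B) / ((n_A+n_B)^2 * (n_A+n_B-1)) = 2000/900 = 2.2222.
        SD[R] = 1.4907.
Step 4: Continuity-corrected z = (R + 0.5 - E[R]) / SD[R] = (5 + 0.5 - 6.0000) / 1.4907 = -0.3354.
Step 5: Two-sided p-value via normal approximation = 2*(1 - Phi(|z|)) = 0.737316.
Step 6: alpha = 0.1. fail to reject H0.

R = 5, z = -0.3354, p = 0.737316, fail to reject H0.


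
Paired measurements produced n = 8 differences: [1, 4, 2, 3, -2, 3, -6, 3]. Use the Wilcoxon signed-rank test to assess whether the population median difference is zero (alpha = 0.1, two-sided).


Step 1: Drop any zero differences (none here) and take |d_i|.
|d| = [1, 4, 2, 3, 2, 3, 6, 3]
Step 2: Midrank |d_i| (ties get averaged ranks).
ranks: |1|->1, |4|->7, |2|->2.5, |3|->5, |2|->2.5, |3|->5, |6|->8, |3|->5
Step 3: Attach original signs; sum ranks with positive sign and with negative sign.
W+ = 1 + 7 + 2.5 + 5 + 5 + 5 = 25.5
W- = 2.5 + 8 = 10.5
(Check: W+ + W- = 36 should equal n(n+1)/2 = 36.)
Step 4: Test statistic W = min(W+, W-) = 10.5.
Step 5: Ties in |d|, so use the tie-corrected normal approximation.
        E[W] = n(n+1)/4 = 8*9/4 = 18.
        Tie groups: |d|=2 (t=2), |d|=3 (t=3); sum(t^3 - t) = 30.
        Var[W] = n(n+1)(2n+1)/24 - sum(t^3-t)/48 = 1224/24 - 30/48 = 50.375.
        z = (W - E[W]) / sqrt(Var[W]) = (10.5 - 18) / 7.0975 = -1.0567.
        Two-sided p = 2*Phi(z) = 0.290646.
Step 6: alpha = 0.1. fail to reject H0.

W+ = 25.5, W- = 10.5, W = min = 10.5, p = 0.290646, fail to reject H0.


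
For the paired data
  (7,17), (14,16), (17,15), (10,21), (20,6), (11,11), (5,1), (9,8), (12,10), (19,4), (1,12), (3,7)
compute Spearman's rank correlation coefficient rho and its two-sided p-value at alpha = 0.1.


Step 1: Rank x and y separately (midranks; no ties here).
rank(x): 7->4, 14->9, 17->10, 10->6, 20->12, 11->7, 5->3, 9->5, 12->8, 19->11, 1->1, 3->2
rank(y): 17->11, 16->10, 15->9, 21->12, 6->3, 11->7, 1->1, 8->5, 10->6, 4->2, 12->8, 7->4
Step 2: d_i = R_x(i) - R_y(i); compute d_i^2.
  (4-11)^2=49, (9-10)^2=1, (10-9)^2=1, (6-12)^2=36, (12-3)^2=81, (7-7)^2=0, (3-1)^2=4, (5-5)^2=0, (8-6)^2=4, (11-2)^2=81, (1-8)^2=49, (2-4)^2=4
sum(d^2) = 310.
Step 3: rho = 1 - 6*310 / (12*(12^2 - 1)) = 1 - 1860/1716 = -0.083916.
Step 4: Under H0, t = rho * sqrt((n-2)/(1-rho^2)) = -0.2663 ~ t(10).
Step 5: Two-sided p-value from the t-distribution with 10 df = 0.795415.
Step 6: alpha = 0.1. fail to reject H0.

rho = -0.0839, p = 0.795415, fail to reject H0 at alpha = 0.1.


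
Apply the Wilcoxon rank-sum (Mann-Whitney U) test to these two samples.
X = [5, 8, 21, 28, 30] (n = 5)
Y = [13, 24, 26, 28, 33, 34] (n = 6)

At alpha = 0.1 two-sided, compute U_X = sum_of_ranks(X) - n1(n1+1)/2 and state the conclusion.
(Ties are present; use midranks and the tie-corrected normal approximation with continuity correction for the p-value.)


Step 1: Combine and sort all 11 observations; assign midranks.
sorted (value, group): (5,X), (8,X), (13,Y), (21,X), (24,Y), (26,Y), (28,X), (28,Y), (30,X), (33,Y), (34,Y)
ranks: 5->1, 8->2, 13->3, 21->4, 24->5, 26->6, 28->7.5, 28->7.5, 30->9, 33->10, 34->11
Step 2: Rank sum for X: R1 = 1 + 2 + 4 + 7.5 + 9 = 23.5.
Step 3: U_X = R1 - n1(n1+1)/2 = 23.5 - 5*6/2 = 23.5 - 15 = 8.5.
       U_Y = n1*n2 - U_X = 30 - 8.5 = 21.5.
Step 4: Ties are present, so use the tie-corrected normal approximation (with continuity correction) for the p-value.
Step 5: p-value = 0.272229; compare to alpha = 0.1. fail to reject H0.

U_X = 8.5, p = 0.272229, fail to reject H0 at alpha = 0.1.


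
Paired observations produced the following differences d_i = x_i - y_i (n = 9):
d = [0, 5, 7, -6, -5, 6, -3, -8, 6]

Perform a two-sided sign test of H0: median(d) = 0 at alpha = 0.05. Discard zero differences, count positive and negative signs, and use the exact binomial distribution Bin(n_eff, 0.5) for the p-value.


Step 1: Discard zero differences. Original n = 9; n_eff = number of nonzero differences = 8.
Nonzero differences (with sign): +5, +7, -6, -5, +6, -3, -8, +6
Step 2: Count signs: positive = 4, negative = 4.
Step 3: Under H0: P(positive) = 0.5, so the number of positives S ~ Bin(8, 0.5).
Step 4: Two-sided exact p-value = sum of Bin(8,0.5) probabilities at or below the observed probability = 1.000000.
Step 5: alpha = 0.05. fail to reject H0.

n_eff = 8, pos = 4, neg = 4, p = 1.000000, fail to reject H0.


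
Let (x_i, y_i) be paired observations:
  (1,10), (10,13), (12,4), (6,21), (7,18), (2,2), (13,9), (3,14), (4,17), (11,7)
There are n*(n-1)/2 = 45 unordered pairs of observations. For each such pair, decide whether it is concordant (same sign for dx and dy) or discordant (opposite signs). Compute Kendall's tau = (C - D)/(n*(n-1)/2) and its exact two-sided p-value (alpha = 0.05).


Step 1: Enumerate the 45 unordered pairs (i,j) with i<j and classify each by sign(x_j-x_i) * sign(y_j-y_i).
  (1,2):dx=+9,dy=+3->C; (1,3):dx=+11,dy=-6->D; (1,4):dx=+5,dy=+11->C; (1,5):dx=+6,dy=+8->C
  (1,6):dx=+1,dy=-8->D; (1,7):dx=+12,dy=-1->D; (1,8):dx=+2,dy=+4->C; (1,9):dx=+3,dy=+7->C
  (1,10):dx=+10,dy=-3->D; (2,3):dx=+2,dy=-9->D; (2,4):dx=-4,dy=+8->D; (2,5):dx=-3,dy=+5->D
  (2,6):dx=-8,dy=-11->C; (2,7):dx=+3,dy=-4->D; (2,8):dx=-7,dy=+1->D; (2,9):dx=-6,dy=+4->D
  (2,10):dx=+1,dy=-6->D; (3,4):dx=-6,dy=+17->D; (3,5):dx=-5,dy=+14->D; (3,6):dx=-10,dy=-2->C
  (3,7):dx=+1,dy=+5->C; (3,8):dx=-9,dy=+10->D; (3,9):dx=-8,dy=+13->D; (3,10):dx=-1,dy=+3->D
  (4,5):dx=+1,dy=-3->D; (4,6):dx=-4,dy=-19->C; (4,7):dx=+7,dy=-12->D; (4,8):dx=-3,dy=-7->C
  (4,9):dx=-2,dy=-4->C; (4,10):dx=+5,dy=-14->D; (5,6):dx=-5,dy=-16->C; (5,7):dx=+6,dy=-9->D
  (5,8):dx=-4,dy=-4->C; (5,9):dx=-3,dy=-1->C; (5,10):dx=+4,dy=-11->D; (6,7):dx=+11,dy=+7->C
  (6,8):dx=+1,dy=+12->C; (6,9):dx=+2,dy=+15->C; (6,10):dx=+9,dy=+5->C; (7,8):dx=-10,dy=+5->D
  (7,9):dx=-9,dy=+8->D; (7,10):dx=-2,dy=-2->C; (8,9):dx=+1,dy=+3->C; (8,10):dx=+8,dy=-7->D
  (9,10):dx=+7,dy=-10->D
Step 2: C = 20, D = 25, total pairs = 45.
Step 3: tau = (C - D)/(n(n-1)/2) = (20 - 25)/45 = -0.111111.
Step 4: Exact two-sided p-value (enumerate n! = 3628800 permutations of y under H0): p = 0.727490.
Step 5: alpha = 0.05. fail to reject H0.

tau_b = -0.1111 (C=20, D=25), p = 0.727490, fail to reject H0.


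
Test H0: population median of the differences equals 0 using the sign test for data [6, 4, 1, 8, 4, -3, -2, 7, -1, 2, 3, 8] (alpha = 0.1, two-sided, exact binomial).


Step 1: Discard zero differences. Original n = 12; n_eff = number of nonzero differences = 12.
Nonzero differences (with sign): +6, +4, +1, +8, +4, -3, -2, +7, -1, +2, +3, +8
Step 2: Count signs: positive = 9, negative = 3.
Step 3: Under H0: P(positive) = 0.5, so the number of positives S ~ Bin(12, 0.5).
Step 4: Two-sided exact p-value = sum of Bin(12,0.5) probabilities at or below the observed probability = 0.145996.
Step 5: alpha = 0.1. fail to reject H0.

n_eff = 12, pos = 9, neg = 3, p = 0.145996, fail to reject H0.


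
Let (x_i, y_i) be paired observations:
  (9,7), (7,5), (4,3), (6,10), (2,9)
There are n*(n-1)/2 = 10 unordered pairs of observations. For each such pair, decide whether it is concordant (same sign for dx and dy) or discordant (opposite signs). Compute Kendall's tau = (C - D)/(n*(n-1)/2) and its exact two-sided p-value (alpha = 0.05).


Step 1: Enumerate the 10 unordered pairs (i,j) with i<j and classify each by sign(x_j-x_i) * sign(y_j-y_i).
  (1,2):dx=-2,dy=-2->C; (1,3):dx=-5,dy=-4->C; (1,4):dx=-3,dy=+3->D; (1,5):dx=-7,dy=+2->D
  (2,3):dx=-3,dy=-2->C; (2,4):dx=-1,dy=+5->D; (2,5):dx=-5,dy=+4->D; (3,4):dx=+2,dy=+7->C
  (3,5):dx=-2,dy=+6->D; (4,5):dx=-4,dy=-1->C
Step 2: C = 5, D = 5, total pairs = 10.
Step 3: tau = (C - D)/(n(n-1)/2) = (5 - 5)/10 = 0.000000.
Step 4: Exact two-sided p-value (enumerate n! = 120 permutations of y under H0): p = 1.000000.
Step 5: alpha = 0.05. fail to reject H0.

tau_b = 0.0000 (C=5, D=5), p = 1.000000, fail to reject H0.


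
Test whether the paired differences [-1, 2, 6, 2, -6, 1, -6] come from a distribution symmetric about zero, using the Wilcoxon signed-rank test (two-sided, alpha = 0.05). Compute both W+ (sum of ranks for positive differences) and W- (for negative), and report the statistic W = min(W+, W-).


Step 1: Drop any zero differences (none here) and take |d_i|.
|d| = [1, 2, 6, 2, 6, 1, 6]
Step 2: Midrank |d_i| (ties get averaged ranks).
ranks: |1|->1.5, |2|->3.5, |6|->6, |2|->3.5, |6|->6, |1|->1.5, |6|->6
Step 3: Attach original signs; sum ranks with positive sign and with negative sign.
W+ = 3.5 + 6 + 3.5 + 1.5 = 14.5
W- = 1.5 + 6 + 6 = 13.5
(Check: W+ + W- = 28 should equal n(n+1)/2 = 28.)
Step 4: Test statistic W = min(W+, W-) = 13.5.
Step 5: Ties in |d|, so use the tie-corrected normal approximation.
        E[W] = n(n+1)/4 = 7*8/4 = 14.
        Tie groups: |d|=1 (t=2), |d|=2 (t=2), |d|=6 (t=3); sum(t^3 - t) = 36.
        Var[W] = n(n+1)(2n+1)/24 - sum(t^3-t)/48 = 840/24 - 36/48 = 34.25.
        z = (W - E[W]) / sqrt(Var[W]) = (13.5 - 14) / 5.8523 = -0.0854.
        Two-sided p = 2*Phi(z) = 0.931915.
Step 6: alpha = 0.05. fail to reject H0.

W+ = 14.5, W- = 13.5, W = min = 13.5, p = 0.931915, fail to reject H0.


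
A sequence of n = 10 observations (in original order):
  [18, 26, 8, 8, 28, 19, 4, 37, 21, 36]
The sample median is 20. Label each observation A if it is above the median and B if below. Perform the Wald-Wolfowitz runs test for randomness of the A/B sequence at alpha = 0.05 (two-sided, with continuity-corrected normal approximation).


Step 1: Compute median = 20; label A = above, B = below.
Labels in order: BABBABBAAA  (n_A = 5, n_B = 5)
Step 2: Count runs R = 6.
Step 3: Under H0 (random ordering), E[R] = 2*n_A*n_B/(n_A+n_B) + 1 = 2*5*5/10 + 1 = 6.0000.
        Var[R] = 2*n_A*n_B*(2*n_A*n_B - n_A - n_B) / ((n_A+n_B)^2 * (n_A+n_B-1)) = 2000/900 = 2.2222.
        SD[R] = 1.4907.
Step 4: R = E[R], so z = 0 with no continuity correction.
Step 5: Two-sided p-value via normal approximation = 2*(1 - Phi(|z|)) = 1.000000.
Step 6: alpha = 0.05. fail to reject H0.

R = 6, z = 0.0000, p = 1.000000, fail to reject H0.


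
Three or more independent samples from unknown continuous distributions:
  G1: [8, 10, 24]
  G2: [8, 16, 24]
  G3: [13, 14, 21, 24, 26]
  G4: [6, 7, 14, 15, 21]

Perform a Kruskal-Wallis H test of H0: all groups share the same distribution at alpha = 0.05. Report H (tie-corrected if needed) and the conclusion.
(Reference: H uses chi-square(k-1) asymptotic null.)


Step 1: Combine all N = 16 observations and assign midranks.
sorted (value, group, rank): (6,G4,1), (7,G4,2), (8,G1,3.5), (8,G2,3.5), (10,G1,5), (13,G3,6), (14,G3,7.5), (14,G4,7.5), (15,G4,9), (16,G2,10), (21,G3,11.5), (21,G4,11.5), (24,G1,14), (24,G2,14), (24,G3,14), (26,G3,16)
Step 2: Sum ranks within each group.
R_1 = 22.5 (n_1 = 3)
R_2 = 27.5 (n_2 = 3)
R_3 = 55 (n_3 = 5)
R_4 = 31 (n_4 = 5)
Step 3: H = 12/(N(N+1)) * sum(R_i^2/n_i) - 3(N+1)
     = 12/(16*17) * (22.5^2/3 + 27.5^2/3 + 55^2/5 + 31^2/5) - 3*17
     = 0.044118 * 1218.03 - 51
     = 2.736765.
Step 4: Ties present; correction factor C = 1 - 42/(16^3 - 16) = 0.989706. Corrected H = 2.736765 / 0.989706 = 2.765230.
Step 5: Under H0, H ~ chi^2(3); p-value = 0.429256.
Step 6: alpha = 0.05. fail to reject H0.

H = 2.7652, df = 3, p = 0.429256, fail to reject H0.


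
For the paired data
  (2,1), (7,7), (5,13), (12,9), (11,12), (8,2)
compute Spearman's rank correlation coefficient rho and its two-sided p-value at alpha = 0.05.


Step 1: Rank x and y separately (midranks; no ties here).
rank(x): 2->1, 7->3, 5->2, 12->6, 11->5, 8->4
rank(y): 1->1, 7->3, 13->6, 9->4, 12->5, 2->2
Step 2: d_i = R_x(i) - R_y(i); compute d_i^2.
  (1-1)^2=0, (3-3)^2=0, (2-6)^2=16, (6-4)^2=4, (5-5)^2=0, (4-2)^2=4
sum(d^2) = 24.
Step 3: rho = 1 - 6*24 / (6*(6^2 - 1)) = 1 - 144/210 = 0.314286.
Step 4: Under H0, t = rho * sqrt((n-2)/(1-rho^2)) = 0.6621 ~ t(4).
Step 5: Two-sided p-value from the t-distribution with 4 df = 0.544093.
Step 6: alpha = 0.05. fail to reject H0.

rho = 0.3143, p = 0.544093, fail to reject H0 at alpha = 0.05.


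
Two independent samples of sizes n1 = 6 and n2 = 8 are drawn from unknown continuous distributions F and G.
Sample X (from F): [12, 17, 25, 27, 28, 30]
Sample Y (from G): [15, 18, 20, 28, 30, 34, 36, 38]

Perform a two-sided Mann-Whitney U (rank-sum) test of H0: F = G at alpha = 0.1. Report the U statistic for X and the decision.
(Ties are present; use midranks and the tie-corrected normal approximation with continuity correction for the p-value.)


Step 1: Combine and sort all 14 observations; assign midranks.
sorted (value, group): (12,X), (15,Y), (17,X), (18,Y), (20,Y), (25,X), (27,X), (28,X), (28,Y), (30,X), (30,Y), (34,Y), (36,Y), (38,Y)
ranks: 12->1, 15->2, 17->3, 18->4, 20->5, 25->6, 27->7, 28->8.5, 28->8.5, 30->10.5, 30->10.5, 34->12, 36->13, 38->14
Step 2: Rank sum for X: R1 = 1 + 3 + 6 + 7 + 8.5 + 10.5 = 36.
Step 3: U_X = R1 - n1(n1+1)/2 = 36 - 6*7/2 = 36 - 21 = 15.
       U_Y = n1*n2 - U_X = 48 - 15 = 33.
Step 4: Ties are present, so use the tie-corrected normal approximation (with continuity correction) for the p-value.
Step 5: p-value = 0.271435; compare to alpha = 0.1. fail to reject H0.

U_X = 15, p = 0.271435, fail to reject H0 at alpha = 0.1.


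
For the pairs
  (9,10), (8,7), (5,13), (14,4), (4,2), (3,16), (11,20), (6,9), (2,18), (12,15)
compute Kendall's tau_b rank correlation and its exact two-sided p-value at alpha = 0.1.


Step 1: Enumerate the 45 unordered pairs (i,j) with i<j and classify each by sign(x_j-x_i) * sign(y_j-y_i).
  (1,2):dx=-1,dy=-3->C; (1,3):dx=-4,dy=+3->D; (1,4):dx=+5,dy=-6->D; (1,5):dx=-5,dy=-8->C
  (1,6):dx=-6,dy=+6->D; (1,7):dx=+2,dy=+10->C; (1,8):dx=-3,dy=-1->C; (1,9):dx=-7,dy=+8->D
  (1,10):dx=+3,dy=+5->C; (2,3):dx=-3,dy=+6->D; (2,4):dx=+6,dy=-3->D; (2,5):dx=-4,dy=-5->C
  (2,6):dx=-5,dy=+9->D; (2,7):dx=+3,dy=+13->C; (2,8):dx=-2,dy=+2->D; (2,9):dx=-6,dy=+11->D
  (2,10):dx=+4,dy=+8->C; (3,4):dx=+9,dy=-9->D; (3,5):dx=-1,dy=-11->C; (3,6):dx=-2,dy=+3->D
  (3,7):dx=+6,dy=+7->C; (3,8):dx=+1,dy=-4->D; (3,9):dx=-3,dy=+5->D; (3,10):dx=+7,dy=+2->C
  (4,5):dx=-10,dy=-2->C; (4,6):dx=-11,dy=+12->D; (4,7):dx=-3,dy=+16->D; (4,8):dx=-8,dy=+5->D
  (4,9):dx=-12,dy=+14->D; (4,10):dx=-2,dy=+11->D; (5,6):dx=-1,dy=+14->D; (5,7):dx=+7,dy=+18->C
  (5,8):dx=+2,dy=+7->C; (5,9):dx=-2,dy=+16->D; (5,10):dx=+8,dy=+13->C; (6,7):dx=+8,dy=+4->C
  (6,8):dx=+3,dy=-7->D; (6,9):dx=-1,dy=+2->D; (6,10):dx=+9,dy=-1->D; (7,8):dx=-5,dy=-11->C
  (7,9):dx=-9,dy=-2->C; (7,10):dx=+1,dy=-5->D; (8,9):dx=-4,dy=+9->D; (8,10):dx=+6,dy=+6->C
  (9,10):dx=+10,dy=-3->D
Step 2: C = 19, D = 26, total pairs = 45.
Step 3: tau = (C - D)/(n(n-1)/2) = (19 - 26)/45 = -0.155556.
Step 4: Exact two-sided p-value (enumerate n! = 3628800 permutations of y under H0): p = 0.600654.
Step 5: alpha = 0.1. fail to reject H0.

tau_b = -0.1556 (C=19, D=26), p = 0.600654, fail to reject H0.
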